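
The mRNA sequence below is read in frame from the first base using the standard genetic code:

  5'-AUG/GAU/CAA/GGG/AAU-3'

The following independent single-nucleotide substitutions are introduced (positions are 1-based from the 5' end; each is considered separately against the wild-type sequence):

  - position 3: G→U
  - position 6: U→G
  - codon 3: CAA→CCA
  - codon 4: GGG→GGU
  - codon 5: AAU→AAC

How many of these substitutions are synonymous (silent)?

2

Codon 1: AUG (Met) → AUU (Ile) — missense.
Codon 2: GAU (Asp) → GAG (Glu) — missense.
Codon 3: CAA (Gln) → CCA (Pro) — missense.
Codon 4: GGG (Gly) → GGU (Gly) — synonymous.
Codon 5: AAU (Asn) → AAC (Asn) — synonymous.
Synonymous: 2 of 5.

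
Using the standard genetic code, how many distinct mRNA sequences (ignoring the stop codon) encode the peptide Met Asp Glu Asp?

8

Met: 1 codon.
Asp: 2 codons.
Glu: 2 codons.
Asp: 2 codons.
1 × 2 × 2 × 2 = 8.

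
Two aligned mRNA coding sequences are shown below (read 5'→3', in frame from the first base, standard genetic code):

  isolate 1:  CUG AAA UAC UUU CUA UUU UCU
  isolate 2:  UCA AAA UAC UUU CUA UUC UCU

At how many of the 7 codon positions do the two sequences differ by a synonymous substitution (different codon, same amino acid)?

Codon 1: CUG Leu / UCA Ser — nonsynonymous.
Codon 2: AAA Lys / AAA Lys — identical.
Codon 3: UAC Tyr / UAC Tyr — identical.
Codon 4: UUU Phe / UUU Phe — identical.
Codon 5: CUA Leu / CUA Leu — identical.
Codon 6: UUU Phe / UUC Phe — synonymous.
Codon 7: UCU Ser / UCU Ser — identical.
Synonymous differences: 1.

1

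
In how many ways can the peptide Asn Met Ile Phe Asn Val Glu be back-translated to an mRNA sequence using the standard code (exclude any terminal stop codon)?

Asn: 2 codons.
Met: 1 codon.
Ile: 3 codons.
Phe: 2 codons.
Asn: 2 codons.
Val: 4 codons.
Glu: 2 codons.
2 × 1 × 3 × 2 × 2 × 4 × 2 = 192.

192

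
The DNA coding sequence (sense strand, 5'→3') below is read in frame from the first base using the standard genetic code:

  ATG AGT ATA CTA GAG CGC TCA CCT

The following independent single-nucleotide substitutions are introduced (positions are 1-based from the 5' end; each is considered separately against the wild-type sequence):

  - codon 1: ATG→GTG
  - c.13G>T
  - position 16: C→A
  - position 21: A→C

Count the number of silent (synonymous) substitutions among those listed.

Codon 1: ATG (Met) → GTG (Val) — missense.
Codon 5: GAG (Glu) → TAG (Stop) — nonsense.
Codon 6: CGC (Arg) → AGC (Ser) — missense.
Codon 7: TCA (Ser) → TCC (Ser) — synonymous.
Synonymous: 1 of 4.

1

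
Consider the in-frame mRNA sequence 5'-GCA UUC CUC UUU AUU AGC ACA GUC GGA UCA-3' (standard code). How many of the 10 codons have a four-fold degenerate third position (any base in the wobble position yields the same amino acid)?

Codon 1 GCA (Ala): third position 4-fold.
Codon 2 UUC (Phe): third position 2-fold.
Codon 3 CUC (Leu): third position 4-fold.
Codon 4 UUU (Phe): third position 2-fold.
Codon 5 AUU (Ile): third position 3-fold.
Codon 6 AGC (Ser): third position 2-fold.
Codon 7 ACA (Thr): third position 4-fold.
Codon 8 GUC (Val): third position 4-fold.
Codon 9 GGA (Gly): third position 4-fold.
Codon 10 UCA (Ser): third position 4-fold.
Four-fold degenerate third positions: 6.

6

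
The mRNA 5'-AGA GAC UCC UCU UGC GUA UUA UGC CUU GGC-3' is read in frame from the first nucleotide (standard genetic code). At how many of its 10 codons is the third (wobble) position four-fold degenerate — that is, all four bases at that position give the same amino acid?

5

Codon 1 AGA (Arg): third position 2-fold.
Codon 2 GAC (Asp): third position 2-fold.
Codon 3 UCC (Ser): third position 4-fold.
Codon 4 UCU (Ser): third position 4-fold.
Codon 5 UGC (Cys): third position 2-fold.
Codon 6 GUA (Val): third position 4-fold.
Codon 7 UUA (Leu): third position 2-fold.
Codon 8 UGC (Cys): third position 2-fold.
Codon 9 CUU (Leu): third position 4-fold.
Codon 10 GGC (Gly): third position 4-fold.
Four-fold degenerate third positions: 5.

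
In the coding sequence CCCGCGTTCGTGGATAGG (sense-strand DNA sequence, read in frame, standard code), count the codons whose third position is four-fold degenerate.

3

Codon 1 CCC (Pro): third position 4-fold.
Codon 2 GCG (Ala): third position 4-fold.
Codon 3 TTC (Phe): third position 2-fold.
Codon 4 GTG (Val): third position 4-fold.
Codon 5 GAT (Asp): third position 2-fold.
Codon 6 AGG (Arg): third position 2-fold.
Four-fold degenerate third positions: 3.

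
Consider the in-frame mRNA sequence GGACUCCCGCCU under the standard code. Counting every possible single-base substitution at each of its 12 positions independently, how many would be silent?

Codon 1 (GGA, Gly): 3 synonymous substitutions.
Codon 2 (CUC, Leu): 3 synonymous substitutions.
Codon 3 (CCG, Pro): 3 synonymous substitutions.
Codon 4 (CCU, Pro): 3 synonymous substitutions.
Total: 3 + 3 + 3 + 3 = 12.

12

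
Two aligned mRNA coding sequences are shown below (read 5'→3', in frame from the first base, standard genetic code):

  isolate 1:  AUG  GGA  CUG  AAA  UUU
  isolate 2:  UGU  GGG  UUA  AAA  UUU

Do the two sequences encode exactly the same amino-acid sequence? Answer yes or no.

Codon 1: AUG Met / UGU Cys — nonsynonymous.
Codon 2: GGA Gly / GGG Gly — synonymous.
Codon 3: CUG Leu / UUA Leu — synonymous.
Codon 4: AAA Lys / AAA Lys — identical.
Codon 5: UUU Phe / UUU Phe — identical.
Nonsynonymous differences: 1 → different protein.

no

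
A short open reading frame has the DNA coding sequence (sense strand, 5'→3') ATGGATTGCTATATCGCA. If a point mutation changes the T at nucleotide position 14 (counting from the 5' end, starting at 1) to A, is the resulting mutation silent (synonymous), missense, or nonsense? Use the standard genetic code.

missense

Position 14 falls in codon 5: ATC → Ile.
After the substitution the codon is AAC → Asn.
Ile ≠ Asn, so this is a missense mutation.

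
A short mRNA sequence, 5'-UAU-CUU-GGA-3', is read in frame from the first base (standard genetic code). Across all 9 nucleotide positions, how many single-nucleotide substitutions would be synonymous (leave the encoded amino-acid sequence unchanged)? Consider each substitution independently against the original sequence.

Codon 1 (UAU, Tyr): 1 synonymous substitution.
Codon 2 (CUU, Leu): 3 synonymous substitutions.
Codon 3 (GGA, Gly): 3 synonymous substitutions.
Total: 1 + 3 + 3 = 7.

7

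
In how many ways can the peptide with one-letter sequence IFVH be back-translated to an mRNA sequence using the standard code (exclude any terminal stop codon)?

Ile: 3 codons.
Phe: 2 codons.
Val: 4 codons.
His: 2 codons.
3 × 2 × 4 × 2 = 48.

48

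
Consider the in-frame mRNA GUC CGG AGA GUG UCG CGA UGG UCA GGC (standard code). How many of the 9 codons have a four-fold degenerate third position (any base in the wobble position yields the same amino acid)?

7

Codon 1 GUC (Val): third position 4-fold.
Codon 2 CGG (Arg): third position 4-fold.
Codon 3 AGA (Arg): third position 2-fold.
Codon 4 GUG (Val): third position 4-fold.
Codon 5 UCG (Ser): third position 4-fold.
Codon 6 CGA (Arg): third position 4-fold.
Codon 7 UGG (Trp): third position 1-fold.
Codon 8 UCA (Ser): third position 4-fold.
Codon 9 GGC (Gly): third position 4-fold.
Four-fold degenerate third positions: 7.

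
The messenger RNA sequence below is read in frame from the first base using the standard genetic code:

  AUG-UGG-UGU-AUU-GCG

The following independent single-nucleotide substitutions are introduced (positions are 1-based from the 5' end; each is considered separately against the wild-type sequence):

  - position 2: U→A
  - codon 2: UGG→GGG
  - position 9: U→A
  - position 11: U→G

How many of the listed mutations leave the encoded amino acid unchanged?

0

Codon 1: AUG (Met) → AAG (Lys) — missense.
Codon 2: UGG (Trp) → GGG (Gly) — missense.
Codon 3: UGU (Cys) → UGA (Stop) — nonsense.
Codon 4: AUU (Ile) → AGU (Ser) — missense.
Synonymous: 0 of 4.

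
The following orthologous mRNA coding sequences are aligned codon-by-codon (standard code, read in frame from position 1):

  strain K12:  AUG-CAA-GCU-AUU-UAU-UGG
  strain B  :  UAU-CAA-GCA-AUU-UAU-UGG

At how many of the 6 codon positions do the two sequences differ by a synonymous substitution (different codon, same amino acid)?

Codon 1: AUG Met / UAU Tyr — nonsynonymous.
Codon 2: CAA Gln / CAA Gln — identical.
Codon 3: GCU Ala / GCA Ala — synonymous.
Codon 4: AUU Ile / AUU Ile — identical.
Codon 5: UAU Tyr / UAU Tyr — identical.
Codon 6: UGG Trp / UGG Trp — identical.
Synonymous differences: 1.

1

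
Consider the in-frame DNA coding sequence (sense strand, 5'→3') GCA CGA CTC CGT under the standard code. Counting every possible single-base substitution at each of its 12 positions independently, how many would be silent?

Codon 1 (GCA, Ala): 3 synonymous substitutions.
Codon 2 (CGA, Arg): 4 synonymous substitutions.
Codon 3 (CTC, Leu): 3 synonymous substitutions.
Codon 4 (CGT, Arg): 3 synonymous substitutions.
Total: 3 + 4 + 3 + 3 = 13.

13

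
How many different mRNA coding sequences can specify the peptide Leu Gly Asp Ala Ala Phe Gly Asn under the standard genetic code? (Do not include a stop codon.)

12288

Leu: 6 codons.
Gly: 4 codons.
Asp: 2 codons.
Ala: 4 codons.
Ala: 4 codons.
Phe: 2 codons.
Gly: 4 codons.
Asn: 2 codons.
6 × 4 × 2 × 4 × 4 × 2 × 4 × 2 = 12288.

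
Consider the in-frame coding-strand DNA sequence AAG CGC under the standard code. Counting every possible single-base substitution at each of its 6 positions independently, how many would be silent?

Codon 1 (AAG, Lys): 1 synonymous substitution.
Codon 2 (CGC, Arg): 3 synonymous substitutions.
Total: 1 + 3 = 4.

4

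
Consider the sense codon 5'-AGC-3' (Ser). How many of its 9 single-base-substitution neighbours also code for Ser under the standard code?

1

Position 1: none → 0 synonymous.
Position 2: none → 0 synonymous.
Position 3: AGU → 1 synonymous.
Total: 0 + 0 + 1 = 1.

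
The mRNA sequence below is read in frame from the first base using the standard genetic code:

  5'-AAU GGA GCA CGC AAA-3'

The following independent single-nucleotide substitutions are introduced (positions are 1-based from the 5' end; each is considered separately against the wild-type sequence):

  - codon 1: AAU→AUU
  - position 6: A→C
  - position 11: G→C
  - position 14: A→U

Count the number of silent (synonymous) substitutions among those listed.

Codon 1: AAU (Asn) → AUU (Ile) — missense.
Codon 2: GGA (Gly) → GGC (Gly) — synonymous.
Codon 4: CGC (Arg) → CCC (Pro) — missense.
Codon 5: AAA (Lys) → AUA (Ile) — missense.
Synonymous: 1 of 4.

1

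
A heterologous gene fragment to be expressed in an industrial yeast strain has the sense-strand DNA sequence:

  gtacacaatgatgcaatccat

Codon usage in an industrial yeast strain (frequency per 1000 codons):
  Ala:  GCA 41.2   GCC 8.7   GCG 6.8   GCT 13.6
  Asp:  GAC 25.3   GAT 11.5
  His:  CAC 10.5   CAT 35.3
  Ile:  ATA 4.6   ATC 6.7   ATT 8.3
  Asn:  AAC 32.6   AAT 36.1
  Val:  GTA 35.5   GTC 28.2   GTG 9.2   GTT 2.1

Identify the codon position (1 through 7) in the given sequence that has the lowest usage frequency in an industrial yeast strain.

Codon 1 GTA (Val): 35.5 per 1000.
Codon 2 CAC (His): 10.5 per 1000.
Codon 3 AAT (Asn): 36.1 per 1000.
Codon 4 GAT (Asp): 11.5 per 1000.
Codon 5 GCA (Ala): 41.2 per 1000.
Codon 6 ATC (Ile): 6.7 per 1000.
Codon 7 CAT (His): 35.3 per 1000.
Lowest frequency is 6.7 at codon 6.

6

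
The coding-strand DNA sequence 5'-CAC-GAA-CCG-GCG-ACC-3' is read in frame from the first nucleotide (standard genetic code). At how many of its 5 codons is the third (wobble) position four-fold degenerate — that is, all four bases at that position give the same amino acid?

Codon 1 CAC (His): third position 2-fold.
Codon 2 GAA (Glu): third position 2-fold.
Codon 3 CCG (Pro): third position 4-fold.
Codon 4 GCG (Ala): third position 4-fold.
Codon 5 ACC (Thr): third position 4-fold.
Four-fold degenerate third positions: 3.

3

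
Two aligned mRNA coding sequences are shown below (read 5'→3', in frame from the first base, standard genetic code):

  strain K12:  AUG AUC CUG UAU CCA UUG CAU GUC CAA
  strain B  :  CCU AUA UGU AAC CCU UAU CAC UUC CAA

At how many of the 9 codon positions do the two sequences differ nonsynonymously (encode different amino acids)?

Codon 1: AUG Met / CCU Pro — nonsynonymous.
Codon 2: AUC Ile / AUA Ile — synonymous.
Codon 3: CUG Leu / UGU Cys — nonsynonymous.
Codon 4: UAU Tyr / AAC Asn — nonsynonymous.
Codon 5: CCA Pro / CCU Pro — synonymous.
Codon 6: UUG Leu / UAU Tyr — nonsynonymous.
Codon 7: CAU His / CAC His — synonymous.
Codon 8: GUC Val / UUC Phe — nonsynonymous.
Codon 9: CAA Gln / CAA Gln — identical.
Nonsynonymous differences: 5.

5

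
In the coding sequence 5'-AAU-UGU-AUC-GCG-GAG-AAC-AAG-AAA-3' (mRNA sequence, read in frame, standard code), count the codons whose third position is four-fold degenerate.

Codon 1 AAU (Asn): third position 2-fold.
Codon 2 UGU (Cys): third position 2-fold.
Codon 3 AUC (Ile): third position 3-fold.
Codon 4 GCG (Ala): third position 4-fold.
Codon 5 GAG (Glu): third position 2-fold.
Codon 6 AAC (Asn): third position 2-fold.
Codon 7 AAG (Lys): third position 2-fold.
Codon 8 AAA (Lys): third position 2-fold.
Four-fold degenerate third positions: 1.

1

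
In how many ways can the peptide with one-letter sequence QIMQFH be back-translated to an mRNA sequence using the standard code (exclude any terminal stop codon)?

Gln: 2 codons.
Ile: 3 codons.
Met: 1 codon.
Gln: 2 codons.
Phe: 2 codons.
His: 2 codons.
2 × 3 × 1 × 2 × 2 × 2 = 48.

48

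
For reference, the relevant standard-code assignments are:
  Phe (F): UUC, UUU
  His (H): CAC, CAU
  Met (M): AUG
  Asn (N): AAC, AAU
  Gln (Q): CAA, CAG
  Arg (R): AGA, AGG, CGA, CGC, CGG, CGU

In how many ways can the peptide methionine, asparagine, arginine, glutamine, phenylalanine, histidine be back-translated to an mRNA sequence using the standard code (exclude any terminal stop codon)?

Met: 1 codon.
Asn: 2 codons.
Arg: 6 codons.
Gln: 2 codons.
Phe: 2 codons.
His: 2 codons.
1 × 2 × 6 × 2 × 2 × 2 = 96.

96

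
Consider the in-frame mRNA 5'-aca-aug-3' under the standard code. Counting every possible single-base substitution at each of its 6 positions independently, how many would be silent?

Codon 1 (ACA, Thr): 3 synonymous substitutions.
Codon 2 (AUG, Met): 0 synonymous substitutions.
Total: 3 + 0 = 3.

3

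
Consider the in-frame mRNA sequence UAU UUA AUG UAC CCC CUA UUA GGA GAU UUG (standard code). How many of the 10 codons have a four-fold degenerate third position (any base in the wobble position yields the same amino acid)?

Codon 1 UAU (Tyr): third position 2-fold.
Codon 2 UUA (Leu): third position 2-fold.
Codon 3 AUG (Met): third position 1-fold.
Codon 4 UAC (Tyr): third position 2-fold.
Codon 5 CCC (Pro): third position 4-fold.
Codon 6 CUA (Leu): third position 4-fold.
Codon 7 UUA (Leu): third position 2-fold.
Codon 8 GGA (Gly): third position 4-fold.
Codon 9 GAU (Asp): third position 2-fold.
Codon 10 UUG (Leu): third position 2-fold.
Four-fold degenerate third positions: 3.

3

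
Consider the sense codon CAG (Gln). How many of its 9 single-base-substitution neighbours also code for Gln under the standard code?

1

Position 1: none → 0 synonymous.
Position 2: none → 0 synonymous.
Position 3: CAA → 1 synonymous.
Total: 0 + 0 + 1 = 1.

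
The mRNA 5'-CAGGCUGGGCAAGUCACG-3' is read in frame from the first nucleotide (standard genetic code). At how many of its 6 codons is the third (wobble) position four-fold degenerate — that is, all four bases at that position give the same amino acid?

Codon 1 CAG (Gln): third position 2-fold.
Codon 2 GCU (Ala): third position 4-fold.
Codon 3 GGG (Gly): third position 4-fold.
Codon 4 CAA (Gln): third position 2-fold.
Codon 5 GUC (Val): third position 4-fold.
Codon 6 ACG (Thr): third position 4-fold.
Four-fold degenerate third positions: 4.

4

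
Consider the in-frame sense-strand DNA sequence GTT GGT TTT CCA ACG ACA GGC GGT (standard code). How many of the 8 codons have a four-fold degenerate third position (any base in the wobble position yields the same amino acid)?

Codon 1 GTT (Val): third position 4-fold.
Codon 2 GGT (Gly): third position 4-fold.
Codon 3 TTT (Phe): third position 2-fold.
Codon 4 CCA (Pro): third position 4-fold.
Codon 5 ACG (Thr): third position 4-fold.
Codon 6 ACA (Thr): third position 4-fold.
Codon 7 GGC (Gly): third position 4-fold.
Codon 8 GGT (Gly): third position 4-fold.
Four-fold degenerate third positions: 7.

7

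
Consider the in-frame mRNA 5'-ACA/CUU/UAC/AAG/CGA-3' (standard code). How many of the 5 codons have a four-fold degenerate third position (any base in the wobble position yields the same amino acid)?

3

Codon 1 ACA (Thr): third position 4-fold.
Codon 2 CUU (Leu): third position 4-fold.
Codon 3 UAC (Tyr): third position 2-fold.
Codon 4 AAG (Lys): third position 2-fold.
Codon 5 CGA (Arg): third position 4-fold.
Four-fold degenerate third positions: 3.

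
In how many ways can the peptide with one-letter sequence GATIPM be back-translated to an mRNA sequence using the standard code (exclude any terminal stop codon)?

Gly: 4 codons.
Ala: 4 codons.
Thr: 4 codons.
Ile: 3 codons.
Pro: 4 codons.
Met: 1 codon.
4 × 4 × 4 × 3 × 4 × 1 = 768.

768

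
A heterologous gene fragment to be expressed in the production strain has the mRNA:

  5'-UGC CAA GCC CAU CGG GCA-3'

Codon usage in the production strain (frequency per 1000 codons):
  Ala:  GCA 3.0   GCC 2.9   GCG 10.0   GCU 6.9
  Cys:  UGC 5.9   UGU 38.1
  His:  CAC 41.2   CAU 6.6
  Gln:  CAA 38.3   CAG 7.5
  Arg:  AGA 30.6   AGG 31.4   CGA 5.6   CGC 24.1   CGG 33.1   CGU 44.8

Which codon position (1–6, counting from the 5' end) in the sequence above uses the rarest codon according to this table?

3

Codon 1 UGC (Cys): 5.9 per 1000.
Codon 2 CAA (Gln): 38.3 per 1000.
Codon 3 GCC (Ala): 2.9 per 1000.
Codon 4 CAU (His): 6.6 per 1000.
Codon 5 CGG (Arg): 33.1 per 1000.
Codon 6 GCA (Ala): 3.0 per 1000.
Lowest frequency is 2.9 at codon 3.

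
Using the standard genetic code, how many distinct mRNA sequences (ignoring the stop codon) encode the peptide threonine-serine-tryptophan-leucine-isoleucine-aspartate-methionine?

Thr: 4 codons.
Ser: 6 codons.
Trp: 1 codon.
Leu: 6 codons.
Ile: 3 codons.
Asp: 2 codons.
Met: 1 codon.
4 × 6 × 1 × 6 × 3 × 2 × 1 = 864.

864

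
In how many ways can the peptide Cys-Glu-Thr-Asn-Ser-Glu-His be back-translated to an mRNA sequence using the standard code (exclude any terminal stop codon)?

Cys: 2 codons.
Glu: 2 codons.
Thr: 4 codons.
Asn: 2 codons.
Ser: 6 codons.
Glu: 2 codons.
His: 2 codons.
2 × 2 × 4 × 2 × 6 × 2 × 2 = 768.

768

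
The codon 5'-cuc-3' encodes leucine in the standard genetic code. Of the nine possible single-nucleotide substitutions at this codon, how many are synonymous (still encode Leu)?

3

Position 1: none → 0 synonymous.
Position 2: none → 0 synonymous.
Position 3: CUU, CUA, CUG → 3 synonymous.
Total: 0 + 0 + 3 = 3.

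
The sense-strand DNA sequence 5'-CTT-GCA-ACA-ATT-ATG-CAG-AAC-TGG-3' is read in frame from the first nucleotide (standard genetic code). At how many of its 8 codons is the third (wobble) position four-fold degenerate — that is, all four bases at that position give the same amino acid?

3

Codon 1 CTT (Leu): third position 4-fold.
Codon 2 GCA (Ala): third position 4-fold.
Codon 3 ACA (Thr): third position 4-fold.
Codon 4 ATT (Ile): third position 3-fold.
Codon 5 ATG (Met): third position 1-fold.
Codon 6 CAG (Gln): third position 2-fold.
Codon 7 AAC (Asn): third position 2-fold.
Codon 8 TGG (Trp): third position 1-fold.
Four-fold degenerate third positions: 3.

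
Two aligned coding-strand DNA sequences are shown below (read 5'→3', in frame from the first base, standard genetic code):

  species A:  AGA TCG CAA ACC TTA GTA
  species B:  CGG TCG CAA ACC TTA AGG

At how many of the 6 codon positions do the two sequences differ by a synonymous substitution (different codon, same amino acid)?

Codon 1: AGA Arg / CGG Arg — synonymous.
Codon 2: TCG Ser / TCG Ser — identical.
Codon 3: CAA Gln / CAA Gln — identical.
Codon 4: ACC Thr / ACC Thr — identical.
Codon 5: TTA Leu / TTA Leu — identical.
Codon 6: GTA Val / AGG Arg — nonsynonymous.
Synonymous differences: 1.

1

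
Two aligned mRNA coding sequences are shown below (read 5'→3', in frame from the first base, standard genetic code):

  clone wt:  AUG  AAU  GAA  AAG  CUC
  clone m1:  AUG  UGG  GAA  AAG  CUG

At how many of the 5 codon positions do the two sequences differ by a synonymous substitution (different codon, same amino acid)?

1

Codon 1: AUG Met / AUG Met — identical.
Codon 2: AAU Asn / UGG Trp — nonsynonymous.
Codon 3: GAA Glu / GAA Glu — identical.
Codon 4: AAG Lys / AAG Lys — identical.
Codon 5: CUC Leu / CUG Leu — synonymous.
Synonymous differences: 1.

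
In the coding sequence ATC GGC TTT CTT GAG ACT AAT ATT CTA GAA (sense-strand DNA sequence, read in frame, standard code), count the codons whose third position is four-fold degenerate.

Codon 1 ATC (Ile): third position 3-fold.
Codon 2 GGC (Gly): third position 4-fold.
Codon 3 TTT (Phe): third position 2-fold.
Codon 4 CTT (Leu): third position 4-fold.
Codon 5 GAG (Glu): third position 2-fold.
Codon 6 ACT (Thr): third position 4-fold.
Codon 7 AAT (Asn): third position 2-fold.
Codon 8 ATT (Ile): third position 3-fold.
Codon 9 CTA (Leu): third position 4-fold.
Codon 10 GAA (Glu): third position 2-fold.
Four-fold degenerate third positions: 4.

4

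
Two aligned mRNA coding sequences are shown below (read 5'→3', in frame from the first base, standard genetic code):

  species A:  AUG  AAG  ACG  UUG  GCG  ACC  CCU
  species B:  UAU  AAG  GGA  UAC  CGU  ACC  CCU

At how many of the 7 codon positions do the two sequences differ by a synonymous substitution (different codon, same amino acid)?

0

Codon 1: AUG Met / UAU Tyr — nonsynonymous.
Codon 2: AAG Lys / AAG Lys — identical.
Codon 3: ACG Thr / GGA Gly — nonsynonymous.
Codon 4: UUG Leu / UAC Tyr — nonsynonymous.
Codon 5: GCG Ala / CGU Arg — nonsynonymous.
Codon 6: ACC Thr / ACC Thr — identical.
Codon 7: CCU Pro / CCU Pro — identical.
Synonymous differences: 0.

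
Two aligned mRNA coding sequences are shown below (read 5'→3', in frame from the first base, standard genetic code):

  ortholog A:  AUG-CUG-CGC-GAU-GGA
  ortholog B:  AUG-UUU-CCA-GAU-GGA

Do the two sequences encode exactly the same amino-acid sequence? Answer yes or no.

Codon 1: AUG Met / AUG Met — identical.
Codon 2: CUG Leu / UUU Phe — nonsynonymous.
Codon 3: CGC Arg / CCA Pro — nonsynonymous.
Codon 4: GAU Asp / GAU Asp — identical.
Codon 5: GGA Gly / GGA Gly — identical.
Nonsynonymous differences: 2 → different protein.

no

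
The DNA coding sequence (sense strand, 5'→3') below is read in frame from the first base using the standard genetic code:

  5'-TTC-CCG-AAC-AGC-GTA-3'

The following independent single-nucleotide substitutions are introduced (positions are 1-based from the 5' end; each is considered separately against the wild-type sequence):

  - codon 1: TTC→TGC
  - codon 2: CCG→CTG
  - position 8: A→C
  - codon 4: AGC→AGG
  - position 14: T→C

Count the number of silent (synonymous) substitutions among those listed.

Codon 1: TTC (Phe) → TGC (Cys) — missense.
Codon 2: CCG (Pro) → CTG (Leu) — missense.
Codon 3: AAC (Asn) → ACC (Thr) — missense.
Codon 4: AGC (Ser) → AGG (Arg) — missense.
Codon 5: GTA (Val) → GCA (Ala) — missense.
Synonymous: 0 of 5.

0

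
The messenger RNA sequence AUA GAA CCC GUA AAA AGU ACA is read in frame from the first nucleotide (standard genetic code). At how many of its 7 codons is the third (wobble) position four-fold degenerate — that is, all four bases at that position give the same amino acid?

Codon 1 AUA (Ile): third position 3-fold.
Codon 2 GAA (Glu): third position 2-fold.
Codon 3 CCC (Pro): third position 4-fold.
Codon 4 GUA (Val): third position 4-fold.
Codon 5 AAA (Lys): third position 2-fold.
Codon 6 AGU (Ser): third position 2-fold.
Codon 7 ACA (Thr): third position 4-fold.
Four-fold degenerate third positions: 3.

3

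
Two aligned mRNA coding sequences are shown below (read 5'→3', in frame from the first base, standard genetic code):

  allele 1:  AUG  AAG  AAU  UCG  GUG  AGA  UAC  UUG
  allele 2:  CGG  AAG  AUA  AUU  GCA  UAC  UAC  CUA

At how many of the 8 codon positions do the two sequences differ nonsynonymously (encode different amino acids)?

Codon 1: AUG Met / CGG Arg — nonsynonymous.
Codon 2: AAG Lys / AAG Lys — identical.
Codon 3: AAU Asn / AUA Ile — nonsynonymous.
Codon 4: UCG Ser / AUU Ile — nonsynonymous.
Codon 5: GUG Val / GCA Ala — nonsynonymous.
Codon 6: AGA Arg / UAC Tyr — nonsynonymous.
Codon 7: UAC Tyr / UAC Tyr — identical.
Codon 8: UUG Leu / CUA Leu — synonymous.
Nonsynonymous differences: 5.

5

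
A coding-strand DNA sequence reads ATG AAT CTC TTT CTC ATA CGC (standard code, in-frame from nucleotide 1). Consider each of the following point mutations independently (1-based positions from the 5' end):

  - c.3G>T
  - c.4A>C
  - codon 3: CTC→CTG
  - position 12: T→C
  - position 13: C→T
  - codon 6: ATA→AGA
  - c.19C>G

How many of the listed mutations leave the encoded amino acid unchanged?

2

Codon 1: ATG (Met) → ATT (Ile) — missense.
Codon 2: AAT (Asn) → CAT (His) — missense.
Codon 3: CTC (Leu) → CTG (Leu) — synonymous.
Codon 4: TTT (Phe) → TTC (Phe) — synonymous.
Codon 5: CTC (Leu) → TTC (Phe) — missense.
Codon 6: ATA (Ile) → AGA (Arg) — missense.
Codon 7: CGC (Arg) → GGC (Gly) — missense.
Synonymous: 2 of 7.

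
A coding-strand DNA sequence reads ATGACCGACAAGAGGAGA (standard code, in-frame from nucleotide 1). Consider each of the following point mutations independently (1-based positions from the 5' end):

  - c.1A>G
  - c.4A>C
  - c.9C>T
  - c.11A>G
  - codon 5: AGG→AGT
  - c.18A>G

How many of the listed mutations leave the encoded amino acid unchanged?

2

Codon 1: ATG (Met) → GTG (Val) — missense.
Codon 2: ACC (Thr) → CCC (Pro) — missense.
Codon 3: GAC (Asp) → GAT (Asp) — synonymous.
Codon 4: AAG (Lys) → AGG (Arg) — missense.
Codon 5: AGG (Arg) → AGT (Ser) — missense.
Codon 6: AGA (Arg) → AGG (Arg) — synonymous.
Synonymous: 2 of 6.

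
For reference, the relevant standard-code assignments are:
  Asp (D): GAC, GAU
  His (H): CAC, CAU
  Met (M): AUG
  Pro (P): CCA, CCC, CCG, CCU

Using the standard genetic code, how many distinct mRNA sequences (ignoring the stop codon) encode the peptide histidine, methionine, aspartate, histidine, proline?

32

His: 2 codons.
Met: 1 codon.
Asp: 2 codons.
His: 2 codons.
Pro: 4 codons.
2 × 1 × 2 × 2 × 4 = 32.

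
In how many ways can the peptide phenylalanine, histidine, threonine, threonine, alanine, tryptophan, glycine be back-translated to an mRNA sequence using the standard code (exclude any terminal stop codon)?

Phe: 2 codons.
His: 2 codons.
Thr: 4 codons.
Thr: 4 codons.
Ala: 4 codons.
Trp: 1 codon.
Gly: 4 codons.
2 × 2 × 4 × 4 × 4 × 1 × 4 = 1024.

1024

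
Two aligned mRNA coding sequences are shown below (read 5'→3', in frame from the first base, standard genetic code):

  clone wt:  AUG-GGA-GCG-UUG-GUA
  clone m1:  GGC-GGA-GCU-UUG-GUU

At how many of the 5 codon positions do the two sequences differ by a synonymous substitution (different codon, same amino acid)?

Codon 1: AUG Met / GGC Gly — nonsynonymous.
Codon 2: GGA Gly / GGA Gly — identical.
Codon 3: GCG Ala / GCU Ala — synonymous.
Codon 4: UUG Leu / UUG Leu — identical.
Codon 5: GUA Val / GUU Val — synonymous.
Synonymous differences: 2.

2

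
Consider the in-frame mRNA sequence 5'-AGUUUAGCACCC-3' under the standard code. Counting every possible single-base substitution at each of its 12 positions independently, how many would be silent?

Codon 1 (AGU, Ser): 1 synonymous substitution.
Codon 2 (UUA, Leu): 2 synonymous substitutions.
Codon 3 (GCA, Ala): 3 synonymous substitutions.
Codon 4 (CCC, Pro): 3 synonymous substitutions.
Total: 1 + 2 + 3 + 3 = 9.

9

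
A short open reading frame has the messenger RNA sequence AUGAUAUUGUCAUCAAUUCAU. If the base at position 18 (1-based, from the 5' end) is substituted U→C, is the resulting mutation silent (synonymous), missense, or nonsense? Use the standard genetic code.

Position 18 falls in codon 6: AUU → Ile.
After the substitution the codon is AUC → Ile.
Both encode Ile, so the change is synonymous.

silent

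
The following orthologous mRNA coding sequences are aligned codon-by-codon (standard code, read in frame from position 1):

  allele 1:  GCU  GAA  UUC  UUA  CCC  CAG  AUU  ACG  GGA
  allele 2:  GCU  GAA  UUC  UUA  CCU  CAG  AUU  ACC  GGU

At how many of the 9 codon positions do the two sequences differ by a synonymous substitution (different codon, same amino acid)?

3

Codon 1: GCU Ala / GCU Ala — identical.
Codon 2: GAA Glu / GAA Glu — identical.
Codon 3: UUC Phe / UUC Phe — identical.
Codon 4: UUA Leu / UUA Leu — identical.
Codon 5: CCC Pro / CCU Pro — synonymous.
Codon 6: CAG Gln / CAG Gln — identical.
Codon 7: AUU Ile / AUU Ile — identical.
Codon 8: ACG Thr / ACC Thr — synonymous.
Codon 9: GGA Gly / GGU Gly — synonymous.
Synonymous differences: 3.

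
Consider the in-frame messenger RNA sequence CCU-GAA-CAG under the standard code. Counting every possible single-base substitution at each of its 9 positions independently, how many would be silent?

Codon 1 (CCU, Pro): 3 synonymous substitutions.
Codon 2 (GAA, Glu): 1 synonymous substitution.
Codon 3 (CAG, Gln): 1 synonymous substitution.
Total: 3 + 1 + 1 = 5.

5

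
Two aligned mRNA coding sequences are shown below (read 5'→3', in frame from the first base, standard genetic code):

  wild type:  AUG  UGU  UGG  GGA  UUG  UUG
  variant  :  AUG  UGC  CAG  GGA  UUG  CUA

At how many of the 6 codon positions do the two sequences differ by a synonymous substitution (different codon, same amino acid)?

2

Codon 1: AUG Met / AUG Met — identical.
Codon 2: UGU Cys / UGC Cys — synonymous.
Codon 3: UGG Trp / CAG Gln — nonsynonymous.
Codon 4: GGA Gly / GGA Gly — identical.
Codon 5: UUG Leu / UUG Leu — identical.
Codon 6: UUG Leu / CUA Leu — synonymous.
Synonymous differences: 2.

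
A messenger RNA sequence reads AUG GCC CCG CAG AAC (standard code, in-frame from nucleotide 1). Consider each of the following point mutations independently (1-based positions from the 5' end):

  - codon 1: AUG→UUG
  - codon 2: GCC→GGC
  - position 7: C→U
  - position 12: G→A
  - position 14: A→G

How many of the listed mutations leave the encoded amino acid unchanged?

1

Codon 1: AUG (Met) → UUG (Leu) — missense.
Codon 2: GCC (Ala) → GGC (Gly) — missense.
Codon 3: CCG (Pro) → UCG (Ser) — missense.
Codon 4: CAG (Gln) → CAA (Gln) — synonymous.
Codon 5: AAC (Asn) → AGC (Ser) — missense.
Synonymous: 1 of 5.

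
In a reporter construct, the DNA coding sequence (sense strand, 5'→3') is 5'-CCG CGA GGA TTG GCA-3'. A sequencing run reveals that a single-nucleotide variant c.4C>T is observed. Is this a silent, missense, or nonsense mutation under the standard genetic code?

Position 4 falls in codon 2: CGA → Arg.
After the substitution the codon is TGA → Stop.
The new codon is a stop codon, so this is a nonsense mutation.

nonsense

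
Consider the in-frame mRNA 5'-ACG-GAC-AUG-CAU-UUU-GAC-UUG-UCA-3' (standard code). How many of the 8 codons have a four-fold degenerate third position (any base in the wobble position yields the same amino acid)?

Codon 1 ACG (Thr): third position 4-fold.
Codon 2 GAC (Asp): third position 2-fold.
Codon 3 AUG (Met): third position 1-fold.
Codon 4 CAU (His): third position 2-fold.
Codon 5 UUU (Phe): third position 2-fold.
Codon 6 GAC (Asp): third position 2-fold.
Codon 7 UUG (Leu): third position 2-fold.
Codon 8 UCA (Ser): third position 4-fold.
Four-fold degenerate third positions: 2.

2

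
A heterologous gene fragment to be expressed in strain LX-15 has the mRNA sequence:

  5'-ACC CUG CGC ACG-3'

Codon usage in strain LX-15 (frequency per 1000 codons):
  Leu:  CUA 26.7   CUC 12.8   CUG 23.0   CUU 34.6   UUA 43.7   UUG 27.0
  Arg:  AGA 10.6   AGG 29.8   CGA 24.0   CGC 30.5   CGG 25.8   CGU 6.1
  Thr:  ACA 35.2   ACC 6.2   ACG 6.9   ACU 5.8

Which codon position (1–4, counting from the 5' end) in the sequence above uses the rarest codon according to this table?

Codon 1 ACC (Thr): 6.2 per 1000.
Codon 2 CUG (Leu): 23.0 per 1000.
Codon 3 CGC (Arg): 30.5 per 1000.
Codon 4 ACG (Thr): 6.9 per 1000.
Lowest frequency is 6.2 at codon 1.

1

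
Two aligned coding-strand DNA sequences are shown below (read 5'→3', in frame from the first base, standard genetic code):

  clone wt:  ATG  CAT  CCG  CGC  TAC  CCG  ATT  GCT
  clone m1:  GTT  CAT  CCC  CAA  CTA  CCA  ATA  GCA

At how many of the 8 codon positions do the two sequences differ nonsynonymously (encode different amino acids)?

3

Codon 1: ATG Met / GTT Val — nonsynonymous.
Codon 2: CAT His / CAT His — identical.
Codon 3: CCG Pro / CCC Pro — synonymous.
Codon 4: CGC Arg / CAA Gln — nonsynonymous.
Codon 5: TAC Tyr / CTA Leu — nonsynonymous.
Codon 6: CCG Pro / CCA Pro — synonymous.
Codon 7: ATT Ile / ATA Ile — synonymous.
Codon 8: GCT Ala / GCA Ala — synonymous.
Nonsynonymous differences: 3.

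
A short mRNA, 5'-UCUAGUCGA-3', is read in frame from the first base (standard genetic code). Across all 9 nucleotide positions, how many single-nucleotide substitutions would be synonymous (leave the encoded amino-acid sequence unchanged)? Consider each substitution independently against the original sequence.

8

Codon 1 (UCU, Ser): 3 synonymous substitutions.
Codon 2 (AGU, Ser): 1 synonymous substitution.
Codon 3 (CGA, Arg): 4 synonymous substitutions.
Total: 3 + 1 + 4 = 8.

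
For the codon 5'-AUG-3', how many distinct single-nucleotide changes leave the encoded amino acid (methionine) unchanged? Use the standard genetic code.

0

Position 1: none → 0 synonymous.
Position 2: none → 0 synonymous.
Position 3: none → 0 synonymous.
Total: 0 + 0 + 0 = 0.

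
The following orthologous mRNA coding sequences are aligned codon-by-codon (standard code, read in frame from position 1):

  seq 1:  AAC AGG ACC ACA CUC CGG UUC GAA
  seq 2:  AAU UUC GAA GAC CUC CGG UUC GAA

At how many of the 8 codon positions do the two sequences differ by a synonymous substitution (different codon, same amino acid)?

Codon 1: AAC Asn / AAU Asn — synonymous.
Codon 2: AGG Arg / UUC Phe — nonsynonymous.
Codon 3: ACC Thr / GAA Glu — nonsynonymous.
Codon 4: ACA Thr / GAC Asp — nonsynonymous.
Codon 5: CUC Leu / CUC Leu — identical.
Codon 6: CGG Arg / CGG Arg — identical.
Codon 7: UUC Phe / UUC Phe — identical.
Codon 8: GAA Glu / GAA Glu — identical.
Synonymous differences: 1.

1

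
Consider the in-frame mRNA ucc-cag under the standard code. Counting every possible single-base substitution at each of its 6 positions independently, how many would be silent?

Codon 1 (UCC, Ser): 3 synonymous substitutions.
Codon 2 (CAG, Gln): 1 synonymous substitution.
Total: 3 + 1 = 4.

4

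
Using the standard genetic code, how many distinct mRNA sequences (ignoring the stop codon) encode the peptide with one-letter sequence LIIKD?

216

Leu: 6 codons.
Ile: 3 codons.
Ile: 3 codons.
Lys: 2 codons.
Asp: 2 codons.
6 × 3 × 3 × 2 × 2 = 216.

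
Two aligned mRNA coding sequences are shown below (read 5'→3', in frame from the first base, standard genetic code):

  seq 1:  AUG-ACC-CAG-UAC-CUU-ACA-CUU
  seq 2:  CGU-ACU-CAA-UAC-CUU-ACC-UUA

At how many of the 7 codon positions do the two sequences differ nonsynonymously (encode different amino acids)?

Codon 1: AUG Met / CGU Arg — nonsynonymous.
Codon 2: ACC Thr / ACU Thr — synonymous.
Codon 3: CAG Gln / CAA Gln — synonymous.
Codon 4: UAC Tyr / UAC Tyr — identical.
Codon 5: CUU Leu / CUU Leu — identical.
Codon 6: ACA Thr / ACC Thr — synonymous.
Codon 7: CUU Leu / UUA Leu — synonymous.
Nonsynonymous differences: 1.

1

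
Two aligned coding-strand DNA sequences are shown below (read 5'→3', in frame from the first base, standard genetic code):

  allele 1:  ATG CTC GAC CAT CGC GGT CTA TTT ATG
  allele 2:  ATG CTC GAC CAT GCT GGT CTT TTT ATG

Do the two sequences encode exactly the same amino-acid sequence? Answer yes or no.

Codon 1: ATG Met / ATG Met — identical.
Codon 2: CTC Leu / CTC Leu — identical.
Codon 3: GAC Asp / GAC Asp — identical.
Codon 4: CAT His / CAT His — identical.
Codon 5: CGC Arg / GCT Ala — nonsynonymous.
Codon 6: GGT Gly / GGT Gly — identical.
Codon 7: CTA Leu / CTT Leu — synonymous.
Codon 8: TTT Phe / TTT Phe — identical.
Codon 9: ATG Met / ATG Met — identical.
Nonsynonymous differences: 1 → different protein.

no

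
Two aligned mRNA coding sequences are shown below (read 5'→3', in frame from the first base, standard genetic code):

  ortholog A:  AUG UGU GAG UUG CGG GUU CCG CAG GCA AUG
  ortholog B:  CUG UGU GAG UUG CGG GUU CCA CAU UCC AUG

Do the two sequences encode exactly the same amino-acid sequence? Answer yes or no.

Codon 1: AUG Met / CUG Leu — nonsynonymous.
Codon 2: UGU Cys / UGU Cys — identical.
Codon 3: GAG Glu / GAG Glu — identical.
Codon 4: UUG Leu / UUG Leu — identical.
Codon 5: CGG Arg / CGG Arg — identical.
Codon 6: GUU Val / GUU Val — identical.
Codon 7: CCG Pro / CCA Pro — synonymous.
Codon 8: CAG Gln / CAU His — nonsynonymous.
Codon 9: GCA Ala / UCC Ser — nonsynonymous.
Codon 10: AUG Met / AUG Met — identical.
Nonsynonymous differences: 3 → different protein.

no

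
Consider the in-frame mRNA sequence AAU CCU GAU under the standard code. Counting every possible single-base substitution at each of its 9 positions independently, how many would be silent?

5

Codon 1 (AAU, Asn): 1 synonymous substitution.
Codon 2 (CCU, Pro): 3 synonymous substitutions.
Codon 3 (GAU, Asp): 1 synonymous substitution.
Total: 1 + 3 + 1 = 5.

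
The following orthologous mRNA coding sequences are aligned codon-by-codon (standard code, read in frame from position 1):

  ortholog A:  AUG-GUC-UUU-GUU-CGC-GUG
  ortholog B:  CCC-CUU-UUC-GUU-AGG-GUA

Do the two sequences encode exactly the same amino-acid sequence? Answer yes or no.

Codon 1: AUG Met / CCC Pro — nonsynonymous.
Codon 2: GUC Val / CUU Leu — nonsynonymous.
Codon 3: UUU Phe / UUC Phe — synonymous.
Codon 4: GUU Val / GUU Val — identical.
Codon 5: CGC Arg / AGG Arg — synonymous.
Codon 6: GUG Val / GUA Val — synonymous.
Nonsynonymous differences: 2 → different protein.

no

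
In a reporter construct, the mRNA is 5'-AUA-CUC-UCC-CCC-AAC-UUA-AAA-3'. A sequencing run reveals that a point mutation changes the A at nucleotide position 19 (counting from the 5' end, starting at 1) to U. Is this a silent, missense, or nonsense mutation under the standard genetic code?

nonsense

Position 19 falls in codon 7: AAA → Lys.
After the substitution the codon is UAA → Stop.
The new codon is a stop codon, so this is a nonsense mutation.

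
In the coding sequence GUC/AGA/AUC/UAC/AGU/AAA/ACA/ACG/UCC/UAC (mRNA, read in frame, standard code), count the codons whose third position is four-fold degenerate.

Codon 1 GUC (Val): third position 4-fold.
Codon 2 AGA (Arg): third position 2-fold.
Codon 3 AUC (Ile): third position 3-fold.
Codon 4 UAC (Tyr): third position 2-fold.
Codon 5 AGU (Ser): third position 2-fold.
Codon 6 AAA (Lys): third position 2-fold.
Codon 7 ACA (Thr): third position 4-fold.
Codon 8 ACG (Thr): third position 4-fold.
Codon 9 UCC (Ser): third position 4-fold.
Codon 10 UAC (Tyr): third position 2-fold.
Four-fold degenerate third positions: 4.

4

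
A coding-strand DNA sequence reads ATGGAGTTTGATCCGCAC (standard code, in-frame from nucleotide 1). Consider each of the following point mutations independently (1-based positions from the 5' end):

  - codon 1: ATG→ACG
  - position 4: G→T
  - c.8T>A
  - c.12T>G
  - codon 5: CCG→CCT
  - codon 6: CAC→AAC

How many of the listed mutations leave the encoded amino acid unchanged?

1

Codon 1: ATG (Met) → ACG (Thr) — missense.
Codon 2: GAG (Glu) → TAG (Stop) — nonsense.
Codon 3: TTT (Phe) → TAT (Tyr) — missense.
Codon 4: GAT (Asp) → GAG (Glu) — missense.
Codon 5: CCG (Pro) → CCT (Pro) — synonymous.
Codon 6: CAC (His) → AAC (Asn) — missense.
Synonymous: 1 of 6.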